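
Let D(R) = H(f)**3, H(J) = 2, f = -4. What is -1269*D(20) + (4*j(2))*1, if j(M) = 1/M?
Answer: -10150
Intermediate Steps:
D(R) = 8 (D(R) = 2**3 = 8)
-1269*D(20) + (4*j(2))*1 = -1269*8 + (4/2)*1 = -10152 + (4*(1/2))*1 = -10152 + 2*1 = -10152 + 2 = -10150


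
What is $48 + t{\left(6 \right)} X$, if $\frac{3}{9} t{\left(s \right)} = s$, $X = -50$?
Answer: $-852$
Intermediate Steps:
$t{\left(s \right)} = 3 s$
$48 + t{\left(6 \right)} X = 48 + 3 \cdot 6 \left(-50\right) = 48 + 18 \left(-50\right) = 48 - 900 = -852$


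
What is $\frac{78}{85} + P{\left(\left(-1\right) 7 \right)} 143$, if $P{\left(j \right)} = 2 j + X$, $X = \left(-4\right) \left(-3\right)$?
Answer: $- \frac{24232}{85} \approx -285.08$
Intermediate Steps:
$X = 12$
$P{\left(j \right)} = 12 + 2 j$ ($P{\left(j \right)} = 2 j + 12 = 12 + 2 j$)
$\frac{78}{85} + P{\left(\left(-1\right) 7 \right)} 143 = \frac{78}{85} + \left(12 + 2 \left(\left(-1\right) 7\right)\right) 143 = 78 \cdot \frac{1}{85} + \left(12 + 2 \left(-7\right)\right) 143 = \frac{78}{85} + \left(12 - 14\right) 143 = \frac{78}{85} - 286 = - \frac{24232}{85}$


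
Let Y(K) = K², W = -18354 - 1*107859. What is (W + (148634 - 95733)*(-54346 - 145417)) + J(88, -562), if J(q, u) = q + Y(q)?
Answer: -10567780844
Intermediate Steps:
W = -126213 (W = -18354 - 107859 = -126213)
J(q, u) = q + q²
(W + (148634 - 95733)*(-54346 - 145417)) + J(88, -562) = (-126213 + (148634 - 95733)*(-54346 - 145417)) + 88*(1 + 88) = (-126213 + 52901*(-199763)) + 88*89 = (-126213 - 10567662463) + 7832 = -10567788676 + 7832 = -10567780844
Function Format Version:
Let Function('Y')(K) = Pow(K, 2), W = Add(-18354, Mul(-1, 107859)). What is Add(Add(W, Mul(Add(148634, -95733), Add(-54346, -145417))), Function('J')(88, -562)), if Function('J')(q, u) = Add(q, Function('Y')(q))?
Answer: -10567780844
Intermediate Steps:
W = -126213 (W = Add(-18354, -107859) = -126213)
Function('J')(q, u) = Add(q, Pow(q, 2))
Add(Add(W, Mul(Add(148634, -95733), Add(-54346, -145417))), Function('J')(88, -562)) = Add(Add(-126213, Mul(Add(148634, -95733), Add(-54346, -145417))), Mul(88, Add(1, 88))) = Add(Add(-126213, Mul(52901, -199763)), Mul(88, 89)) = Add(Add(-126213, -10567662463), 7832) = Add(-10567788676, 7832) = -10567780844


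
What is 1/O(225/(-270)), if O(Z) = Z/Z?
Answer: 1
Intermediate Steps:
O(Z) = 1
1/O(225/(-270)) = 1/1 = 1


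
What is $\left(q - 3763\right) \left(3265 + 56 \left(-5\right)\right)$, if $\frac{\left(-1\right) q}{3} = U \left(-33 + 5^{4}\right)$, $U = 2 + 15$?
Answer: $-101355675$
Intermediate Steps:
$U = 17$
$q = -30192$ ($q = - 3 \cdot 17 \left(-33 + 5^{4}\right) = - 3 \cdot 17 \left(-33 + 625\right) = - 3 \cdot 17 \cdot 592 = \left(-3\right) 10064 = -30192$)
$\left(q - 3763\right) \left(3265 + 56 \left(-5\right)\right) = \left(-30192 - 3763\right) \left(3265 + 56 \left(-5\right)\right) = - 33955 \left(3265 - 280\right) = \left(-33955\right) 2985 = -101355675$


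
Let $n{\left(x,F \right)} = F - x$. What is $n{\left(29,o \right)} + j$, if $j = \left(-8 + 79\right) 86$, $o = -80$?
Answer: $5997$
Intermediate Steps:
$j = 6106$ ($j = 71 \cdot 86 = 6106$)
$n{\left(29,o \right)} + j = \left(-80 - 29\right) + 6106 = -109 + 6106 = 5997$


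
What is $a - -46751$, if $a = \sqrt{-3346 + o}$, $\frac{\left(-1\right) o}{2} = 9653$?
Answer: $46751 + 2 i \sqrt{5663} \approx 46751.0 + 150.51 i$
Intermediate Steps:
$o = -19306$ ($o = \left(-2\right) 9653 = -19306$)
$a = 2 i \sqrt{5663}$ ($a = \sqrt{-3346 - 19306} = \sqrt{-22652} = 2 i \sqrt{5663} \approx 150.51 i$)
$a - -46751 = 2 i \sqrt{5663} - -46751 = 2 i \sqrt{5663} + 46751 = 46751 + 2 i \sqrt{5663}$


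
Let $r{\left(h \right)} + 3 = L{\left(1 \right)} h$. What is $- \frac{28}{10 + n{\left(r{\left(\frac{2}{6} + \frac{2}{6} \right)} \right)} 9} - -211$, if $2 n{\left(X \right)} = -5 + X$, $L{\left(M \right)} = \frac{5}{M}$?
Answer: $\frac{2349}{11} \approx 213.55$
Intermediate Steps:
$r{\left(h \right)} = -3 + 5 h$ ($r{\left(h \right)} = -3 + \frac{5}{1} h = -3 + 5 \cdot 1 h = -3 + 5 h$)
$n{\left(X \right)} = - \frac{5}{2} + \frac{X}{2}$ ($n{\left(X \right)} = \frac{-5 + X}{2} = - \frac{5}{2} + \frac{X}{2}$)
$- \frac{28}{10 + n{\left(r{\left(\frac{2}{6} + \frac{2}{6} \right)} \right)} 9} - -211 = - \frac{28}{10 + \left(- \frac{5}{2} + \frac{-3 + 5 \left(\frac{2}{6} + \frac{2}{6}\right)}{2}\right) 9} - -211 = - \frac{28}{10 + \left(- \frac{5}{2} + \frac{-3 + 5 \left(2 \cdot \frac{1}{6} + 2 \cdot \frac{1}{6}\right)}{2}\right) 9} + 211 = - \frac{28}{10 + \left(- \frac{5}{2} + \frac{-3 + 5 \left(\frac{1}{3} + \frac{1}{3}\right)}{2}\right) 9} + 211 = - \frac{28}{10 + \left(- \frac{5}{2} + \frac{-3 + 5 \cdot \frac{2}{3}}{2}\right) 9} + 211 = - \frac{28}{10 + \left(- \frac{5}{2} + \frac{-3 + \frac{10}{3}}{2}\right) 9} + 211 = - \frac{28}{10 + \left(- \frac{5}{2} + \frac{1}{2} \cdot \frac{1}{3}\right) 9} + 211 = - \frac{28}{10 + \left(- \frac{5}{2} + \frac{1}{6}\right) 9} + 211 = - \frac{28}{10 - 21} + 211 = - \frac{28}{-11} + 211 = \left(-28\right) \left(- \frac{1}{11}\right) + 211 = \frac{28}{11} + 211 = \frac{2349}{11}$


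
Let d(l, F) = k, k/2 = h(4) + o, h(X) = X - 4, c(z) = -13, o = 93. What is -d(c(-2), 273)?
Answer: -186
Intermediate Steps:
h(X) = -4 + X
k = 186 (k = 2*((-4 + 4) + 93) = 2*(0 + 93) = 2*93 = 186)
d(l, F) = 186
-d(c(-2), 273) = -1*186 = -186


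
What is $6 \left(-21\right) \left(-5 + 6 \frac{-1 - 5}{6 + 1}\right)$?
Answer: $1278$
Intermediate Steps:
$6 \left(-21\right) \left(-5 + 6 \frac{-1 - 5}{6 + 1}\right) = - 126 \left(-5 + 6 \left(- \frac{6}{7}\right)\right) = - 126 \left(-5 - \frac{36}{7}\right) = \left(-126\right) \left(- \frac{71}{7}\right) = 1278$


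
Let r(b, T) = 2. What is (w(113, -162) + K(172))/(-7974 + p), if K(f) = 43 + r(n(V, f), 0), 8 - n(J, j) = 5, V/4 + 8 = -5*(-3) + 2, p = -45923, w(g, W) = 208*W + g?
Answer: 33538/53897 ≈ 0.62226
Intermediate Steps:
w(g, W) = g + 208*W
V = 36 (V = -32 + 4*(-5*(-3) + 2) = -32 + 4*(15 + 2) = -32 + 4*17 = -32 + 68 = 36)
n(J, j) = 3 (n(J, j) = 8 - 1*5 = 8 - 5 = 3)
K(f) = 45 (K(f) = 43 + 2 = 45)
(w(113, -162) + K(172))/(-7974 + p) = ((113 + 208*(-162)) + 45)/(-7974 - 45923) = ((113 - 33696) + 45)/(-53897) = (-33583 + 45)*(-1/53897) = -33538*(-1/53897) = 33538/53897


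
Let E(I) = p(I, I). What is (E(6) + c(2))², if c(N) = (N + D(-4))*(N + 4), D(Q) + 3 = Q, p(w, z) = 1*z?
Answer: 576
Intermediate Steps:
p(w, z) = z
E(I) = I
D(Q) = -3 + Q
c(N) = (-7 + N)*(4 + N) (c(N) = (N + (-3 - 4))*(N + 4) = (N - 7)*(4 + N) = (-7 + N)*(4 + N))
(E(6) + c(2))² = (6 + (-28 + 2² - 3*2))² = (6 + (-28 + 4 - 6))² = (6 - 30)² = (-24)² = 576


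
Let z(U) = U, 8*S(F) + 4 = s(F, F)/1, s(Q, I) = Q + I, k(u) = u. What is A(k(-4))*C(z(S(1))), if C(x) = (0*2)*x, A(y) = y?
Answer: 0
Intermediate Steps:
s(Q, I) = I + Q
S(F) = -½ + F/4 (S(F) = -½ + ((F + F)/1)/8 = -½ + ((2*F)*1)/8 = -½ + (2*F)/8 = -½ + F/4)
C(x) = 0 (C(x) = 0*x = 0)
A(k(-4))*C(z(S(1))) = -4*0 = 0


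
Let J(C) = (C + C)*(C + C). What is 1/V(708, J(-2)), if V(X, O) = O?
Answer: 1/16 ≈ 0.062500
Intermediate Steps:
J(C) = 4*C² (J(C) = (2*C)*(2*C) = 4*C²)
1/V(708, J(-2)) = 1/(4*(-2)²) = 1/(4*4) = 1/16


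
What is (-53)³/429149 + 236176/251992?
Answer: 7979860155/13517764351 ≈ 0.59032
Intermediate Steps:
(-53)³/429149 + 236176/251992 = -148877*1/429149 + 236176*(1/251992) = -148877/429149 + 29522/31499 = 7979860155/13517764351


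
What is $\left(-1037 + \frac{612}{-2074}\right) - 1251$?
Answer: $- \frac{139586}{61} \approx -2288.3$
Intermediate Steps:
$\left(-1037 + \frac{612}{-2074}\right) - 1251 = \left(-1037 + 612 \left(- \frac{1}{2074}\right)\right) - 1251 = \left(-1037 - \frac{18}{61}\right) - 1251 = - \frac{63275}{61} - 1251 = - \frac{139586}{61}$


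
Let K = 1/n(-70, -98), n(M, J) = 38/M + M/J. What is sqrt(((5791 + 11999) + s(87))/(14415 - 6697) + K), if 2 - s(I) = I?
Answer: 97*sqrt(115770)/11577 ≈ 2.8508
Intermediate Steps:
s(I) = 2 - I
K = 35/6 (K = 1/(38/(-70) - 70/(-98)) = 1/(38*(-1/70) - 70*(-1/98)) = 1/(-19/35 + 5/7) = 1/(6/35) = 35/6 ≈ 5.8333)
sqrt(((5791 + 11999) + s(87))/(14415 - 6697) + K) = sqrt(((5791 + 11999) + (2 - 1*87))/(14415 - 6697) + 35/6) = sqrt((17790 + (2 - 87))/7718 + 35/6) = sqrt((17790 - 85)*(1/7718) + 35/6) = sqrt(17705*(1/7718) + 35/6) = sqrt(17705/7718 + 35/6) = sqrt(94090/11577) = 97*sqrt(115770)/11577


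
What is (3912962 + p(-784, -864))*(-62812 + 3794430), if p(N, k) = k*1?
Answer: 14598455314564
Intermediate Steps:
p(N, k) = k
(3912962 + p(-784, -864))*(-62812 + 3794430) = (3912962 - 864)*(-62812 + 3794430) = 3912098*3731618 = 14598455314564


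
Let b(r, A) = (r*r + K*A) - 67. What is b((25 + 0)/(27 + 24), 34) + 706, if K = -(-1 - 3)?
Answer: 2016400/2601 ≈ 775.24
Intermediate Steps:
K = 4 (K = -1*(-4) = 4)
b(r, A) = -67 + r² + 4*A (b(r, A) = (r*r + 4*A) - 67 = (r² + 4*A) - 67 = -67 + r² + 4*A)
b((25 + 0)/(27 + 24), 34) + 706 = (-67 + ((25 + 0)/(27 + 24))² + 4*34) + 706 = (-67 + (25/51)² + 136) + 706 = (-67 + 625/2601 + 136) + 706 = 180094/2601 + 706 = 2016400/2601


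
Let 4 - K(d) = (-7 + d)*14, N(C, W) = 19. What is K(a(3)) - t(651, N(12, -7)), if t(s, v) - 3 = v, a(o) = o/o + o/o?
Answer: 52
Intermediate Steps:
a(o) = 2 (a(o) = 1 + 1 = 2)
t(s, v) = 3 + v
K(d) = 102 - 14*d (K(d) = 4 - (-7 + d)*14 = 4 - (-98 + 14*d) = 4 + (98 - 14*d) = 102 - 14*d)
K(a(3)) - t(651, N(12, -7)) = (102 - 14*2) - (3 + 19) = (102 - 28) - 1*22 = 74 - 22 = 52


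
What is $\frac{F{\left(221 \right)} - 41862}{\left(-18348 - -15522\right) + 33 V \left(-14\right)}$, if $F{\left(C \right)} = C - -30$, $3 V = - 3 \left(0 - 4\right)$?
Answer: $\frac{41611}{4674} \approx 8.9026$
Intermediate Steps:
$V = 4$ ($V = \frac{\left(-3\right) \left(0 - 4\right)}{3} = \frac{\left(-3\right) \left(-4\right)}{3} = \frac{1}{3} \cdot 12 = 4$)
$F{\left(C \right)} = 30 + C$ ($F{\left(C \right)} = C + 30 = 30 + C$)
$\frac{F{\left(221 \right)} - 41862}{\left(-18348 - -15522\right) + 33 V \left(-14\right)} = \frac{\left(30 + 221\right) - 41862}{\left(-18348 - -15522\right) + 33 \cdot 4 \left(-14\right)} = \frac{251 - 41862}{\left(-18348 + 15522\right) + 132 \left(-14\right)} = - \frac{41611}{-2826 - 1848} = - \frac{41611}{-4674} = \left(-41611\right) \left(- \frac{1}{4674}\right) = \frac{41611}{4674}$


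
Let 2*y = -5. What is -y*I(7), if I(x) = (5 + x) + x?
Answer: 95/2 ≈ 47.500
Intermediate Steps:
y = -5/2 (y = (½)*(-5) = -5/2 ≈ -2.5000)
I(x) = 5 + 2*x
-y*I(7) = -(-5)*(5 + 2*7)/2 = -(-5)*(5 + 14)/2 = -(-5)*19/2 = -1*(-95/2) = 95/2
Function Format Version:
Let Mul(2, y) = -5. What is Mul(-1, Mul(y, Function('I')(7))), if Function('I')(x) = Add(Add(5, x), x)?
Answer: Rational(95, 2) ≈ 47.500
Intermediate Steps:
y = Rational(-5, 2) (y = Mul(Rational(1, 2), -5) = Rational(-5, 2) ≈ -2.5000)
Function('I')(x) = Add(5, Mul(2, x))
Mul(-1, Mul(y, Function('I')(7))) = Mul(-1, Mul(Rational(-5, 2), Add(5, Mul(2, 7)))) = Mul(-1, Mul(Rational(-5, 2), Add(5, 14))) = Mul(-1, Mul(Rational(-5, 2), 19)) = Mul(-1, Rational(-95, 2)) = Rational(95, 2)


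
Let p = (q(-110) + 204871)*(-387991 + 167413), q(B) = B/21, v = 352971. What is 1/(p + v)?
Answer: -7/316319689409 ≈ -2.2130e-11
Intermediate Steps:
q(B) = B/21 (q(B) = B*(1/21) = B/21)
p = -316322160206/7 (p = ((1/21)*(-110) + 204871)*(-387991 + 167413) = (-110/21 + 204871)*(-220578) = (4302181/21)*(-220578) = -316322160206/7 ≈ -4.5189e+10)
1/(p + v) = 1/(-316322160206/7 + 352971) = 1/(-316319689409/7) = -7/316319689409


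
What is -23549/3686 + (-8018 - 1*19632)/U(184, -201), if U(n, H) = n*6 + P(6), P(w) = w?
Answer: -12805729/409146 ≈ -31.299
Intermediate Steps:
U(n, H) = 6 + 6*n (U(n, H) = n*6 + 6 = 6*n + 6 = 6 + 6*n)
-23549/3686 + (-8018 - 1*19632)/U(184, -201) = -23549/3686 + (-8018 - 1*19632)/(6 + 6*184) = -23549*1/3686 + (-8018 - 19632)/(6 + 1104) = -23549/3686 - 27650/1110 = -23549/3686 - 27650*1/1110 = -23549/3686 - 2765/111 = -12805729/409146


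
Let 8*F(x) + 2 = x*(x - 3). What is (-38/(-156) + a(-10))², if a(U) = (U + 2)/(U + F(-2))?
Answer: 70225/54756 ≈ 1.2825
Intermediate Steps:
F(x) = -¼ + x*(-3 + x)/8 (F(x) = -¼ + (x*(x - 3))/8 = -¼ + (x*(-3 + x))/8 = -¼ + x*(-3 + x)/8)
a(U) = (2 + U)/(1 + U) (a(U) = (U + 2)/(U + (-¼ - 3/8*(-2) + (⅛)*(-2)²)) = (2 + U)/(U + (-¼ + ¾ + (⅛)*4)) = (2 + U)/(U + (-¼ + ¾ + ½)) = (2 + U)/(U + 1) = (2 + U)/(1 + U))
(-38/(-156) + a(-10))² = (-38/(-156) + (2 - 10)/(1 - 10))² = (-38*(-1/156) - 8/(-9))² = (19/78 - ⅑*(-8))² = (19/78 + 8/9)² = (265/234)² = 70225/54756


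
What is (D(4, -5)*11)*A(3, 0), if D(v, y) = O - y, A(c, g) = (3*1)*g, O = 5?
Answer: 0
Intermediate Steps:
A(c, g) = 3*g
D(v, y) = 5 - y
(D(4, -5)*11)*A(3, 0) = ((5 - 1*(-5))*11)*(3*0) = ((5 + 5)*11)*0 = (10*11)*0 = 110*0 = 0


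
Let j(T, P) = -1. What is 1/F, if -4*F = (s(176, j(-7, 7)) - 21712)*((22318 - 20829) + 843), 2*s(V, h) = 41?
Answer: 2/25292289 ≈ 7.9075e-8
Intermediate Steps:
s(V, h) = 41/2 (s(V, h) = (1/2)*41 = 41/2)
F = 25292289/2 (F = -(41/2 - 21712)*((22318 - 20829) + 843)/4 = -(-43383)*(1489 + 843)/8 = -(-43383)*2332/8 = -1/4*(-50584578) = 25292289/2 ≈ 1.2646e+7)
1/F = 1/(25292289/2) = 2/25292289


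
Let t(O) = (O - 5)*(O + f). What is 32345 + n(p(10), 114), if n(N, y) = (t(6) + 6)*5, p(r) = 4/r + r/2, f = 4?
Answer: 32425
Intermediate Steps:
p(r) = r/2 + 4/r (p(r) = 4/r + r*(½) = 4/r + r/2 = r/2 + 4/r)
t(O) = (-5 + O)*(4 + O) (t(O) = (O - 5)*(O + 4) = (-5 + O)*(4 + O))
n(N, y) = 80 (n(N, y) = ((-20 + 6² - 1*6) + 6)*5 = ((-20 + 36 - 6) + 6)*5 = (10 + 6)*5 = 16*5 = 80)
32345 + n(p(10), 114) = 32345 + 80 = 32425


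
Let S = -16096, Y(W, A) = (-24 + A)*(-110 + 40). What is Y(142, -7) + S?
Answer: -13926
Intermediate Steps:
Y(W, A) = 1680 - 70*A (Y(W, A) = (-24 + A)*(-70) = 1680 - 70*A)
Y(142, -7) + S = (1680 - 70*(-7)) - 16096 = (1680 + 490) - 16096 = 2170 - 16096 = -13926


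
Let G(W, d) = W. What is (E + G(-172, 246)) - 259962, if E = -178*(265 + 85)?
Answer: -322434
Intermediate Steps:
E = -62300 (E = -178*350 = -62300)
(E + G(-172, 246)) - 259962 = (-62300 - 172) - 259962 = -62472 - 259962 = -322434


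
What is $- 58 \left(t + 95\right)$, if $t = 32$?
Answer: $-7366$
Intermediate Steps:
$- 58 \left(t + 95\right) = - 58 \left(32 + 95\right) = \left(-58\right) 127 = -7366$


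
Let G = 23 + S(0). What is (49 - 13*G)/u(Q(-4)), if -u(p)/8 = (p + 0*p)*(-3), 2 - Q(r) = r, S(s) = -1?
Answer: -79/48 ≈ -1.6458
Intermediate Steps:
Q(r) = 2 - r
u(p) = 24*p (u(p) = -8*(p + 0*p)*(-3) = -8*(p + 0)*(-3) = -8*p*(-3) = -(-24)*p = 24*p)
G = 22 (G = 23 - 1 = 22)
(49 - 13*G)/u(Q(-4)) = (49 - 13*22)/((24*(2 - 1*(-4)))) = (49 - 286)/((24*(2 + 4))) = -237/(24*6) = -237/144 = -237*1/144 = -79/48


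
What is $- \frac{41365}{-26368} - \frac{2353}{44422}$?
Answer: $\frac{887736063}{585659648} \approx 1.5158$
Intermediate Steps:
$- \frac{41365}{-26368} - \frac{2353}{44422} = \left(-41365\right) \left(- \frac{1}{26368}\right) - \frac{2353}{44422} = \frac{41365}{26368} - \frac{2353}{44422} = \frac{887736063}{585659648}$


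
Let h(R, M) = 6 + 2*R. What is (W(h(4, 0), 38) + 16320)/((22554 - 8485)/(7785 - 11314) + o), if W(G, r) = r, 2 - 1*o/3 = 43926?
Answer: -57727382/465037457 ≈ -0.12413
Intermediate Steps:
o = -131772 (o = 6 - 3*43926 = 6 - 131778 = -131772)
(W(h(4, 0), 38) + 16320)/((22554 - 8485)/(7785 - 11314) + o) = (38 + 16320)/((22554 - 8485)/(7785 - 11314) - 131772) = 16358/(14069/(-3529) - 131772) = 16358/(14069*(-1/3529) - 131772) = 16358/(-14069/3529 - 131772) = 16358/(-465037457/3529) = 16358*(-3529/465037457) = -57727382/465037457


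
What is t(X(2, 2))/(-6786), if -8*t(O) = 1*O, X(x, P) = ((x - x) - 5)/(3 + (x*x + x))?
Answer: -5/488592 ≈ -1.0233e-5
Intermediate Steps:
X(x, P) = -5/(3 + x + x²) (X(x, P) = (0 - 5)/(3 + (x² + x)) = -5/(3 + (x + x²)) = -5/(3 + x + x²))
t(O) = -O/8
t(X(2, 2))/(-6786) = -(-5)/(8*(3 + 2 + 2²))/(-6786) = -(-5)/(8*(3 + 2 + 4))*(-1/6786) = -(-5)/(8*9)*(-1/6786) = -⅛*(-5/9)*(-1/6786) = (5/72)*(-1/6786) = -5/488592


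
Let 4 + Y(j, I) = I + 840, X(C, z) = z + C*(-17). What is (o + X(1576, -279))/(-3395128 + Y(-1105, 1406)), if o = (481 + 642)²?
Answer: -88147/242349 ≈ -0.36372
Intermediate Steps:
X(C, z) = z - 17*C
Y(j, I) = 836 + I (Y(j, I) = -4 + (I + 840) = -4 + (840 + I) = 836 + I)
o = 1261129 (o = 1123² = 1261129)
(o + X(1576, -279))/(-3395128 + Y(-1105, 1406)) = (1261129 + (-279 - 17*1576))/(-3395128 + (836 + 1406)) = (1261129 + (-279 - 26792))/(-3395128 + 2242) = (1261129 - 27071)/(-3392886) = 1234058*(-1/3392886) = -88147/242349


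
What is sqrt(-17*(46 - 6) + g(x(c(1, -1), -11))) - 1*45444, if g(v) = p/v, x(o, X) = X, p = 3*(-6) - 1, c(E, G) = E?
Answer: -45444 + 3*I*sqrt(9119)/11 ≈ -45444.0 + 26.044*I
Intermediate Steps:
p = -19 (p = -18 - 1 = -19)
g(v) = -19/v
sqrt(-17*(46 - 6) + g(x(c(1, -1), -11))) - 1*45444 = sqrt(-17*(46 - 6) - 19/(-11)) - 1*45444 = sqrt(-17*40 - 19*(-1/11)) - 45444 = sqrt(-680 + 19/11) - 45444 = sqrt(-7461/11) - 45444 = 3*I*sqrt(9119)/11 - 45444 = -45444 + 3*I*sqrt(9119)/11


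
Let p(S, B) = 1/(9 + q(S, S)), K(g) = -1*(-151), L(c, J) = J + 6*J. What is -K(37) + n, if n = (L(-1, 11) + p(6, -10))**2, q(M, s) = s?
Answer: 1302361/225 ≈ 5788.3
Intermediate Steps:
L(c, J) = 7*J
K(g) = 151
p(S, B) = 1/(9 + S)
n = 1336336/225 (n = (7*11 + 1/(9 + 6))**2 = (77 + 1/15)**2 = (1156/15)**2 = 1336336/225 ≈ 5939.3)
-K(37) + n = -1*151 + 1336336/225 = -151 + 1336336/225 = 1302361/225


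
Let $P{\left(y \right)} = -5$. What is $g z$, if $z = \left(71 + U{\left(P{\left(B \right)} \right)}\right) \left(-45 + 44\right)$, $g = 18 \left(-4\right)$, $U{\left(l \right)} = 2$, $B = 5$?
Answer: $5256$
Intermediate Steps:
$g = -72$
$z = -73$ ($z = \left(71 + 2\right) \left(-45 + 44\right) = 73 \left(-1\right) = -73$)
$g z = \left(-72\right) \left(-73\right) = 5256$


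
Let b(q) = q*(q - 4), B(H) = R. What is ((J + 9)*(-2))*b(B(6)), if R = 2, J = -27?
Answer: -144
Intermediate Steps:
B(H) = 2
b(q) = q*(-4 + q)
((J + 9)*(-2))*b(B(6)) = ((-27 + 9)*(-2))*(2*(-4 + 2)) = (-18*(-2))*(2*(-2)) = 36*(-4) = -144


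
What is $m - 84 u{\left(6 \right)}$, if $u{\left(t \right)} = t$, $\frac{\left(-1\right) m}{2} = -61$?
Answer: $-382$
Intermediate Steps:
$m = 122$ ($m = \left(-2\right) \left(-61\right) = 122$)
$m - 84 u{\left(6 \right)} = 122 - 504 = -382$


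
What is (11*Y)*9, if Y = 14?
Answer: 1386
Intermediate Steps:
(11*Y)*9 = (11*14)*9 = 154*9 = 1386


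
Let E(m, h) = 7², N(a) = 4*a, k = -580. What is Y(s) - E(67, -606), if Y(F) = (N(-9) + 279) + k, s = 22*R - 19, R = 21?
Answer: -386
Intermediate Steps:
E(m, h) = 49
s = 443 (s = 22*21 - 19 = 462 - 19 = 443)
Y(F) = -337 (Y(F) = (4*(-9) + 279) - 580 = (-36 + 279) - 580 = 243 - 580 = -337)
Y(s) - E(67, -606) = -337 - 1*49 = -337 - 49 = -386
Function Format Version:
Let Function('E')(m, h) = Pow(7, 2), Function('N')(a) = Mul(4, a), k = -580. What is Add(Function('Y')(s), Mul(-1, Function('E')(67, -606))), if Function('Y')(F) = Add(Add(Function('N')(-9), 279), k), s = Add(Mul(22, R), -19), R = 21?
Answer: -386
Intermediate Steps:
Function('E')(m, h) = 49
s = 443 (s = Add(Mul(22, 21), -19) = Add(462, -19) = 443)
Function('Y')(F) = -337 (Function('Y')(F) = Add(Add(Mul(4, -9), 279), -580) = Add(Add(-36, 279), -580) = Add(243, -580) = -337)
Add(Function('Y')(s), Mul(-1, Function('E')(67, -606))) = Add(-337, Mul(-1, 49)) = Add(-337, -49) = -386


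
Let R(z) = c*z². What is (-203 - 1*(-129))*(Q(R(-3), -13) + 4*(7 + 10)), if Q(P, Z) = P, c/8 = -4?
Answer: 16280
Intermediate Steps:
c = -32 (c = 8*(-4) = -32)
R(z) = -32*z²
(-203 - 1*(-129))*(Q(R(-3), -13) + 4*(7 + 10)) = (-203 - 1*(-129))*(-32*(-3)² + 4*(7 + 10)) = (-203 + 129)*(-32*9 + 4*17) = -74*(-288 + 68) = -74*(-220) = 16280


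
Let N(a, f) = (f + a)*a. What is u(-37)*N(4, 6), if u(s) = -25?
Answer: -1000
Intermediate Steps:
N(a, f) = a*(a + f) (N(a, f) = (a + f)*a = a*(a + f))
u(-37)*N(4, 6) = -100*(4 + 6) = -100*10 = -25*40 = -1000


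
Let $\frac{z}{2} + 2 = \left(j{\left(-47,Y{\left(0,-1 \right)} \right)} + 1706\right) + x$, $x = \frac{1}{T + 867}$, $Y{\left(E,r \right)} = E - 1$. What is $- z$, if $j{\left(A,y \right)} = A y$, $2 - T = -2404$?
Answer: $- \frac{11462048}{3273} \approx -3502.0$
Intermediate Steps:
$T = 2406$ ($T = 2 - -2404 = 2 + 2404 = 2406$)
$Y{\left(E,r \right)} = -1 + E$ ($Y{\left(E,r \right)} = E - 1 = -1 + E$)
$x = \frac{1}{3273}$ ($x = \frac{1}{2406 + 867} = \frac{1}{3273} \approx 0.00030553$)
$z = \frac{11462048}{3273}$ ($z = -4 + 2 \left(\left(- 47 \left(-1 + 0\right) + 1706\right) + \frac{1}{3273}\right) = -4 + 2 \left(\left(\left(-47\right) \left(-1\right) + 1706\right) + \frac{1}{3273}\right) = -4 + 2 \left(\left(47 + 1706\right) + \frac{1}{3273}\right) = -4 + 2 \left(1753 + \frac{1}{3273}\right) = -4 + 2 \cdot \frac{5737570}{3273} = -4 + \frac{11475140}{3273} = \frac{11462048}{3273} \approx 3502.0$)
$- z = \left(-1\right) \frac{11462048}{3273} = - \frac{11462048}{3273}$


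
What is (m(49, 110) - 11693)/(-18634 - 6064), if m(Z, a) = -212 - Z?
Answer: 5977/12349 ≈ 0.48401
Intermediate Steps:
(m(49, 110) - 11693)/(-18634 - 6064) = ((-212 - 1*49) - 11693)/(-18634 - 6064) = ((-212 - 49) - 11693)/(-24698) = (-261 - 11693)*(-1/24698) = -11954*(-1/24698) = 5977/12349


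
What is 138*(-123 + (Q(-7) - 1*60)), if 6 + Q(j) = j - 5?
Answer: -27738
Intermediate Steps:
Q(j) = -11 + j (Q(j) = -6 + (j - 5) = -6 + (-5 + j) = -11 + j)
138*(-123 + (Q(-7) - 1*60)) = 138*(-123 + ((-11 - 7) - 1*60)) = 138*(-123 + (-18 - 60)) = 138*(-123 - 78) = 138*(-201) = -27738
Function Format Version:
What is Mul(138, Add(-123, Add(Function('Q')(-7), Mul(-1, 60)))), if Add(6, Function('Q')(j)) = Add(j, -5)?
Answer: -27738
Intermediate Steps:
Function('Q')(j) = Add(-11, j) (Function('Q')(j) = Add(-6, Add(j, -5)) = Add(-6, Add(-5, j)) = Add(-11, j))
Mul(138, Add(-123, Add(Function('Q')(-7), Mul(-1, 60)))) = Mul(138, Add(-123, Add(Add(-11, -7), Mul(-1, 60)))) = Mul(138, Add(-123, Add(-18, -60))) = Mul(138, Add(-123, -78)) = Mul(138, -201) = -27738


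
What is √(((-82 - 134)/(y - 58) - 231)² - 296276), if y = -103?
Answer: I*√6312619571/161 ≈ 493.49*I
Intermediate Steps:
√(((-82 - 134)/(y - 58) - 231)² - 296276) = √(((-82 - 134)/(-103 - 58) - 231)² - 296276) = √((-216/(-161) - 231)² - 296276) = √((-216*(-1/161) - 231)² - 296276) = √((216/161 - 231)² - 296276) = √((-36975/161)² - 296276) = √(1367150625/25921 - 296276) = √(-6312619571/25921) = I*√6312619571/161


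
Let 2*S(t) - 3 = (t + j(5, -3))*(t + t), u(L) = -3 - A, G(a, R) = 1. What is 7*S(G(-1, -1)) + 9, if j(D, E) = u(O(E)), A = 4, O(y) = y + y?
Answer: -45/2 ≈ -22.500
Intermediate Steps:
O(y) = 2*y
u(L) = -7 (u(L) = -3 - 1*4 = -3 - 4 = -7)
j(D, E) = -7
S(t) = 3/2 + t*(-7 + t) (S(t) = 3/2 + ((t - 7)*(t + t))/2 = 3/2 + ((-7 + t)*(2*t))/2 = 3/2 + (2*t*(-7 + t))/2 = 3/2 + t*(-7 + t))
7*S(G(-1, -1)) + 9 = 7*(3/2 + 1² - 7*1) + 9 = 7*(3/2 + 1 - 7) + 9 = 7*(-9/2) + 9 = -63/2 + 9 = -45/2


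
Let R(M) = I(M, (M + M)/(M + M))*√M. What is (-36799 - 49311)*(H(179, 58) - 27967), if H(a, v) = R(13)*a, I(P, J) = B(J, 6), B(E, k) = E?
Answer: 2408238370 - 15413690*√13 ≈ 2.3527e+9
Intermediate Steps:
I(P, J) = J
R(M) = √M (R(M) = ((M + M)/(M + M))*√M = ((2*M)/((2*M)))*√M = ((2*M)*(1/(2*M)))*√M = 1*√M = √M)
H(a, v) = a*√13 (H(a, v) = √13*a = a*√13)
(-36799 - 49311)*(H(179, 58) - 27967) = (-36799 - 49311)*(179*√13 - 27967) = -86110*(-27967 + 179*√13) = 2408238370 - 15413690*√13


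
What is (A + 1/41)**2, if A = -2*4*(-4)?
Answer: 1723969/1681 ≈ 1025.6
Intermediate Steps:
A = 32 (A = -8*(-4) = 32)
(A + 1/41)**2 = (32 + 1/41)**2 = (1313/41)**2 = 1723969/1681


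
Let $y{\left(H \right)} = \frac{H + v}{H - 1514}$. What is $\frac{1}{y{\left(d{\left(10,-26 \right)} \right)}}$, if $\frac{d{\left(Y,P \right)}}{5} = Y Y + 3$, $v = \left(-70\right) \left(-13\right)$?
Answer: $- \frac{333}{475} \approx -0.70105$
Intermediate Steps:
$v = 910$
$d{\left(Y,P \right)} = 15 + 5 Y^{2}$ ($d{\left(Y,P \right)} = 5 \left(Y Y + 3\right) = 5 \left(Y^{2} + 3\right) = 5 \left(3 + Y^{2}\right) = 15 + 5 Y^{2}$)
$y{\left(H \right)} = \frac{910 + H}{-1514 + H}$ ($y{\left(H \right)} = \frac{H + 910}{H - 1514} = \frac{910 + H}{H + \left(-1559 + 45\right)} = \frac{910 + H}{H - 1514} = \frac{910 + H}{-1514 + H}$)
$\frac{1}{y{\left(d{\left(10,-26 \right)} \right)}} = \frac{1}{\frac{1}{-1514 + \left(15 + 5 \cdot 10^{2}\right)} \left(910 + \left(15 + 5 \cdot 10^{2}\right)\right)} = \frac{1}{\frac{1}{-1514 + \left(15 + 5 \cdot 100\right)} \left(910 + \left(15 + 5 \cdot 100\right)\right)} = \frac{1}{\frac{1}{-1514 + \left(15 + 500\right)} \left(910 + \left(15 + 500\right)\right)} = \frac{1}{\frac{1}{-1514 + 515} \left(910 + 515\right)} = \frac{1}{\frac{1}{-999} \cdot 1425} = \frac{1}{\left(- \frac{1}{999}\right) 1425} = \frac{1}{- \frac{475}{333}} = - \frac{333}{475}$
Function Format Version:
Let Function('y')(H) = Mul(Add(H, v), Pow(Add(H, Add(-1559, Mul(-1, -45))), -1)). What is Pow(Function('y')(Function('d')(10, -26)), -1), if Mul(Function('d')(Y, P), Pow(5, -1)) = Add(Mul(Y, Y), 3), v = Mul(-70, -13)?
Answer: Rational(-333, 475) ≈ -0.70105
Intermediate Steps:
v = 910
Function('d')(Y, P) = Add(15, Mul(5, Pow(Y, 2))) (Function('d')(Y, P) = Mul(5, Add(Mul(Y, Y), 3)) = Mul(5, Add(Pow(Y, 2), 3)) = Mul(5, Add(3, Pow(Y, 2))) = Add(15, Mul(5, Pow(Y, 2))))
Function('y')(H) = Mul(Pow(Add(-1514, H), -1), Add(910, H)) (Function('y')(H) = Mul(Add(H, 910), Pow(Add(H, Add(-1559, Mul(-1, -45))), -1)) = Mul(Add(910, H), Pow(Add(H, Add(-1559, 45)), -1)) = Mul(Add(910, H), Pow(Add(H, -1514), -1)) = Mul(Add(910, H), Pow(Add(-1514, H), -1)) = Mul(Pow(Add(-1514, H), -1), Add(910, H)))
Pow(Function('y')(Function('d')(10, -26)), -1) = Pow(Mul(Pow(Add(-1514, Add(15, Mul(5, Pow(10, 2)))), -1), Add(910, Add(15, Mul(5, Pow(10, 2))))), -1) = Pow(Mul(Pow(Add(-1514, Add(15, Mul(5, 100))), -1), Add(910, Add(15, Mul(5, 100)))), -1) = Pow(Mul(Pow(Add(-1514, Add(15, 500)), -1), Add(910, Add(15, 500))), -1) = Pow(Mul(Pow(Add(-1514, 515), -1), Add(910, 515)), -1) = Pow(Mul(Pow(-999, -1), 1425), -1) = Pow(Mul(Rational(-1, 999), 1425), -1) = Pow(Rational(-475, 333), -1) = Rational(-333, 475)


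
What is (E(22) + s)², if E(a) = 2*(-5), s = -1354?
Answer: 1860496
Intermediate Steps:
E(a) = -10
(E(22) + s)² = (-10 - 1354)² = (-1364)² = 1860496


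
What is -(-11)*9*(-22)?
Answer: -2178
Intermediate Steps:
-(-11)*9*(-22) = -11*(-9)*(-22) = 99*(-22) = -2178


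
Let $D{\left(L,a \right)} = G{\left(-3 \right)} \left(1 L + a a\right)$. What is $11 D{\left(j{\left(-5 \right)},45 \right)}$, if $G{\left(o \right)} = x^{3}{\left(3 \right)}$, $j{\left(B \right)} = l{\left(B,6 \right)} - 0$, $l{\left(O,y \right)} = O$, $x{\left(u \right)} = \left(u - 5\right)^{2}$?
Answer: $1422080$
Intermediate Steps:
$x{\left(u \right)} = \left(-5 + u\right)^{2}$
$j{\left(B \right)} = B$ ($j{\left(B \right)} = B - 0 = B + 0 = B$)
$G{\left(o \right)} = 64$ ($G{\left(o \right)} = \left(\left(-5 + 3\right)^{2}\right)^{3} = \left(\left(-2\right)^{2}\right)^{3} = 4^{3} = 64$)
$D{\left(L,a \right)} = 64 L + 64 a^{2}$ ($D{\left(L,a \right)} = 64 \left(1 L + a a\right) = 64 \left(L + a^{2}\right) = 64 L + 64 a^{2}$)
$11 D{\left(j{\left(-5 \right)},45 \right)} = 11 \left(64 \left(-5\right) + 64 \cdot 45^{2}\right) = 11 \left(-320 + 64 \cdot 2025\right) = 11 \left(-320 + 129600\right) = 11 \cdot 129280 = 1422080$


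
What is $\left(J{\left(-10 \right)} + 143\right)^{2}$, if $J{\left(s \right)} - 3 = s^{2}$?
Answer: $60516$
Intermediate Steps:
$J{\left(s \right)} = 3 + s^{2}$
$\left(J{\left(-10 \right)} + 143\right)^{2} = \left(\left(3 + \left(-10\right)^{2}\right) + 143\right)^{2} = \left(\left(3 + 100\right) + 143\right)^{2} = \left(103 + 143\right)^{2} = 246^{2} = 60516$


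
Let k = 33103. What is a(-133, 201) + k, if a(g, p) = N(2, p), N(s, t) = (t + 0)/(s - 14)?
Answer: 132345/4 ≈ 33086.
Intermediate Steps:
N(s, t) = t/(-14 + s)
a(g, p) = -p/12 (a(g, p) = p/(-14 + 2) = p/(-12) = p*(-1/12) = -p/12)
a(-133, 201) + k = -1/12*201 + 33103 = -67/4 + 33103 = 132345/4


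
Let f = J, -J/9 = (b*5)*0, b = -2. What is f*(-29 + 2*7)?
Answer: 0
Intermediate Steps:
J = 0 (J = -9*(-2*5)*0 = -(-90)*0 = -9*0 = 0)
f = 0
f*(-29 + 2*7) = 0*(-29 + 2*7) = 0*(-29 + 14) = 0*(-15) = 0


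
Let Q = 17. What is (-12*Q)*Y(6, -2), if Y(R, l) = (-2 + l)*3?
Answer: 2448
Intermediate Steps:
Y(R, l) = -6 + 3*l
(-12*Q)*Y(6, -2) = (-12*17)*(-6 + 3*(-2)) = -204*(-6 - 6) = -204*(-12) = 2448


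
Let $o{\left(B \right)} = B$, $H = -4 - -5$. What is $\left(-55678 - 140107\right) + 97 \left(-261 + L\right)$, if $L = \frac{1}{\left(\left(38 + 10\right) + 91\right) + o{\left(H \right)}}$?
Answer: $- \frac{30954183}{140} \approx -2.211 \cdot 10^{5}$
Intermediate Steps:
$H = 1$ ($H = -4 + 5 = 1$)
$L = \frac{1}{140}$ ($L = \frac{1}{\left(\left(38 + 10\right) + 91\right) + 1} = \frac{1}{\left(48 + 91\right) + 1} = \frac{1}{139 + 1} = \frac{1}{140} \approx 0.0071429$)
$\left(-55678 - 140107\right) + 97 \left(-261 + L\right) = \left(-55678 - 140107\right) + 97 \left(-261 + \frac{1}{140}\right) = \left(-55678 - 140107\right) + 97 \left(- \frac{36539}{140}\right) = \left(-55678 - 140107\right) - \frac{3544283}{140} = -195785 - \frac{3544283}{140} = - \frac{30954183}{140}$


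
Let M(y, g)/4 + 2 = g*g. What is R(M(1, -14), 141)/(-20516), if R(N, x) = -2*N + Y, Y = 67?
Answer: 1485/20516 ≈ 0.072383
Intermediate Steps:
M(y, g) = -8 + 4*g² (M(y, g) = -8 + 4*(g*g) = -8 + 4*g²)
R(N, x) = 67 - 2*N (R(N, x) = -2*N + 67 = 67 - 2*N)
R(M(1, -14), 141)/(-20516) = (67 - 2*(-8 + 4*(-14)²))/(-20516) = (67 - 2*(-8 + 4*196))*(-1/20516) = (67 - 2*(-8 + 784))*(-1/20516) = (67 - 2*776)*(-1/20516) = (67 - 1552)*(-1/20516) = -1485*(-1/20516) = 1485/20516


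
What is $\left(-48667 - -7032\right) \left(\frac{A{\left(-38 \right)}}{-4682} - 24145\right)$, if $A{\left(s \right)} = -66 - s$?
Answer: $\frac{2353353049685}{2341} \approx 1.0053 \cdot 10^{9}$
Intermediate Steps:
$\left(-48667 - -7032\right) \left(\frac{A{\left(-38 \right)}}{-4682} - 24145\right) = \left(-48667 - -7032\right) \left(\frac{-66 - -38}{-4682} - 24145\right) = \left(-48667 + \left(-3563 + 10595\right)\right) \left(\left(-66 + 38\right) \left(- \frac{1}{4682}\right) - 24145\right) = \left(-48667 + 7032\right) \left(\left(-28\right) \left(- \frac{1}{4682}\right) - 24145\right) = - 41635 \left(\frac{14}{2341} - 24145\right) = \left(-41635\right) \left(- \frac{56523431}{2341}\right) = \frac{2353353049685}{2341}$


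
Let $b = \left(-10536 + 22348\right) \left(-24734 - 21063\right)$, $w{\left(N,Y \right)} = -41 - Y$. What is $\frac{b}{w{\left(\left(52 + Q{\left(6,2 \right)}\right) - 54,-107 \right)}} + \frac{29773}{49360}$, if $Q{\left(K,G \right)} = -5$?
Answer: $- \frac{13350747785011}{1628880} \approx -8.1963 \cdot 10^{6}$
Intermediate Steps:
$b = -540954164$ ($b = 11812 \left(-45797\right) = -540954164$)
$\frac{b}{w{\left(\left(52 + Q{\left(6,2 \right)}\right) - 54,-107 \right)}} + \frac{29773}{49360} = - \frac{540954164}{-41 - -107} + \frac{29773}{49360} = - \frac{540954164}{-41 + 107} + 29773 \cdot \frac{1}{49360} = - \frac{540954164}{66} + \frac{29773}{49360} = \left(-540954164\right) \frac{1}{66} + \frac{29773}{49360} = - \frac{270477082}{33} + \frac{29773}{49360} = - \frac{13350747785011}{1628880}$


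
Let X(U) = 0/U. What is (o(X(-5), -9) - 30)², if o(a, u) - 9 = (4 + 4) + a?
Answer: 169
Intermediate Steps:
X(U) = 0
o(a, u) = 17 + a (o(a, u) = 9 + ((4 + 4) + a) = 9 + (8 + a) = 17 + a)
(o(X(-5), -9) - 30)² = ((17 + 0) - 30)² = (17 - 30)² = (-13)² = 169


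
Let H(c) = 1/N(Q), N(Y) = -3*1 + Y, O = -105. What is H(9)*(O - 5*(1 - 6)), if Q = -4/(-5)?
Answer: 400/11 ≈ 36.364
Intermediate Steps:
Q = ⅘ (Q = -4*(-⅕) = ⅘ ≈ 0.80000)
N(Y) = -3 + Y
H(c) = -5/11 (H(c) = 1/(-3 + ⅘) = 1/(-11/5) = -5/11)
H(9)*(O - 5*(1 - 6)) = -5*(-105 - 5*(1 - 6))/11 = -5*(-105 - 5*(-5))/11 = -5*(-105 + 25)/11 = -5/11*(-80) = 400/11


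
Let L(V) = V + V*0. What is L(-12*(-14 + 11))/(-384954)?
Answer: -6/64159 ≈ -9.3518e-5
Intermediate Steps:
L(V) = V (L(V) = V + 0 = V)
L(-12*(-14 + 11))/(-384954) = -12*(-14 + 11)/(-384954) = -12*(-3)*(-1/384954) = 36*(-1/384954) = -6/64159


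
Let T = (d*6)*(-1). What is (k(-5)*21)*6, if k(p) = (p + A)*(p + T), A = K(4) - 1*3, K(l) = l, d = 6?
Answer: 20664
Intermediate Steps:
A = 1 (A = 4 - 1*3 = 4 - 3 = 1)
T = -36 (T = (6*6)*(-1) = 36*(-1) = -36)
k(p) = (1 + p)*(-36 + p) (k(p) = (p + 1)*(p - 36) = (1 + p)*(-36 + p))
(k(-5)*21)*6 = ((-36 + (-5)² - 35*(-5))*21)*6 = ((-36 + 25 + 175)*21)*6 = (164*21)*6 = 3444*6 = 20664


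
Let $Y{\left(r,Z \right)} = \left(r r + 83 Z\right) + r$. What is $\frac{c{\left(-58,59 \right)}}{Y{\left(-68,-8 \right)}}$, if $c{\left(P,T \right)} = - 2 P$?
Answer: $\frac{29}{973} \approx 0.029805$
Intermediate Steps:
$Y{\left(r,Z \right)} = r + r^{2} + 83 Z$ ($Y{\left(r,Z \right)} = \left(r^{2} + 83 Z\right) + r = r + r^{2} + 83 Z$)
$\frac{c{\left(-58,59 \right)}}{Y{\left(-68,-8 \right)}} = \frac{\left(-2\right) \left(-58\right)}{-68 + \left(-68\right)^{2} + 83 \left(-8\right)} = \frac{116}{-68 + 4624 - 664} = \frac{116}{3892} = 116 \cdot \frac{1}{3892} = \frac{29}{973}$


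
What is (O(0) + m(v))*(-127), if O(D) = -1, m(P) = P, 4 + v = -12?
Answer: 2159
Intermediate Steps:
v = -16 (v = -4 - 12 = -16)
(O(0) + m(v))*(-127) = (-1 - 16)*(-127) = -17*(-127) = 2159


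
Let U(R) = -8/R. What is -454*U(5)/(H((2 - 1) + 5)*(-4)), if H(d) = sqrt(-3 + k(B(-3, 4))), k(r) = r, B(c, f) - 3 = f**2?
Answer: -227/5 ≈ -45.400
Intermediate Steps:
B(c, f) = 3 + f**2
H(d) = 4 (H(d) = sqrt(-3 + (3 + 4**2)) = sqrt(-3 + (3 + 16)) = sqrt(-3 + 19) = sqrt(16) = 4)
-454*U(5)/(H((2 - 1) + 5)*(-4)) = -454*(-8/5)/(4*(-4)) = -454*(-8*1/5)/(-16) = -(-3632)*(-1)/(5*16) = -454*1/10 = -227/5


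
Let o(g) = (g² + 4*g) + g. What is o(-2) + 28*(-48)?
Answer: -1350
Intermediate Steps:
o(g) = g² + 5*g
o(-2) + 28*(-48) = -2*(5 - 2) + 28*(-48) = -2*3 - 1344 = -6 - 1344 = -1350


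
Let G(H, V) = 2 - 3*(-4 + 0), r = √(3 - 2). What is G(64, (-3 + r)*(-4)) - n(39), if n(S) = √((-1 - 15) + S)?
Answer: 14 - √23 ≈ 9.2042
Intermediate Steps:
r = 1 (r = √1 = 1)
G(H, V) = 14 (G(H, V) = 2 - 3*(-4) = 2 + 12 = 14)
n(S) = √(-16 + S)
G(64, (-3 + r)*(-4)) - n(39) = 14 - √(-16 + 39) = 14 - √23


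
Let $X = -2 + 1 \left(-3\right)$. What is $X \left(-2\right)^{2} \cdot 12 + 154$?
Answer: $-86$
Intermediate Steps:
$X = -5$ ($X = -2 - 3 = -5$)
$X \left(-2\right)^{2} \cdot 12 + 154 = - 5 \left(-2\right)^{2} \cdot 12 + 154 = - 5 \cdot 4 \cdot 12 + 154 = \left(-5\right) 48 + 154 = -240 + 154 = -86$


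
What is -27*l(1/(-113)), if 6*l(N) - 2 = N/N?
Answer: -27/2 ≈ -13.500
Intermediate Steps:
l(N) = ½ (l(N) = ⅓ + (N/N)/6 = ⅓ + (⅙)*1 = ⅓ + ⅙ = ½)
-27*l(1/(-113)) = -27*½ = -27/2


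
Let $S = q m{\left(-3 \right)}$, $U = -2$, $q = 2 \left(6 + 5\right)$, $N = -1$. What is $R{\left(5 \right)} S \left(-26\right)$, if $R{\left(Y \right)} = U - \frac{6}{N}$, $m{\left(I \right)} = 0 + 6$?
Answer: $-13728$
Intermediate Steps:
$q = 22$ ($q = 2 \cdot 11 = 22$)
$m{\left(I \right)} = 6$
$R{\left(Y \right)} = 4$ ($R{\left(Y \right)} = -2 - \frac{6}{-1} = -2 - 6 \left(-1\right) = -2 - -6 = -2 + 6 = 4$)
$S = 132$ ($S = 22 \cdot 6 = 132$)
$R{\left(5 \right)} S \left(-26\right) = 4 \cdot 132 \left(-26\right) = 528 \left(-26\right) = -13728$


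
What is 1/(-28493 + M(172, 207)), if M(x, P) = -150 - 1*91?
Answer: -1/28734 ≈ -3.4802e-5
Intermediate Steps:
M(x, P) = -241 (M(x, P) = -150 - 91 = -241)
1/(-28493 + M(172, 207)) = 1/(-28493 - 241) = 1/(-28734) = -1/28734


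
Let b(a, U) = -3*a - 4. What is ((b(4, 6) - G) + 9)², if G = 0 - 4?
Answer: 9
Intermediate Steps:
b(a, U) = -4 - 3*a
G = -4
((b(4, 6) - G) + 9)² = (((-4 - 3*4) - 1*(-4)) + 9)² = (((-4 - 12) + 4) + 9)² = ((-16 + 4) + 9)² = (-12 + 9)² = (-3)² = 9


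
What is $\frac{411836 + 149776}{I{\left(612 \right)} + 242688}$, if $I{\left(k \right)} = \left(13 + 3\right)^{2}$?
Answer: $\frac{140403}{60736} \approx 2.3117$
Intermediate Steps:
$I{\left(k \right)} = 256$ ($I{\left(k \right)} = 16^{2} = 256$)
$\frac{411836 + 149776}{I{\left(612 \right)} + 242688} = \frac{411836 + 149776}{256 + 242688} = \frac{561612}{242944} = 561612 \cdot \frac{1}{242944} = \frac{140403}{60736}$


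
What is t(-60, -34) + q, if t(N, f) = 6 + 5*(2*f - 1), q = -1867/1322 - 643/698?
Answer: -78741874/230689 ≈ -341.33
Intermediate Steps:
q = -538303/230689 (q = -1867*1/1322 - 643*1/698 = -1867/1322 - 643/698 = -538303/230689 ≈ -2.3335)
t(N, f) = 1 + 10*f (t(N, f) = 6 + 5*(-1 + 2*f) = 6 + (-5 + 10*f) = 1 + 10*f)
t(-60, -34) + q = (1 + 10*(-34)) - 538303/230689 = (1 - 340) - 538303/230689 = -339 - 538303/230689 = -78741874/230689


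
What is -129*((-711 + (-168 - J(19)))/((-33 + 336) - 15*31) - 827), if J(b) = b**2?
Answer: 2853781/27 ≈ 1.0570e+5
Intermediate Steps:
-129*((-711 + (-168 - J(19)))/((-33 + 336) - 15*31) - 827) = -129*((-711 + (-168 - 1*19**2))/((-33 + 336) - 15*31) - 827) = -129*((-711 + (-168 - 1*361))/(303 - 465) - 827) = -129*((-711 + (-168 - 361))/(-162) - 827) = -129*((-711 - 529)*(-1/162) - 827) = -129*(-1240*(-1/162) - 827) = -129*(620/81 - 827) = -129*(-66367/81) = 2853781/27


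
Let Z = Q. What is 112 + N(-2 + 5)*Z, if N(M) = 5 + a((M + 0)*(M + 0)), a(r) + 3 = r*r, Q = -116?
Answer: -9516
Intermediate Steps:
Z = -116
a(r) = -3 + r² (a(r) = -3 + r*r = -3 + r²)
N(M) = 2 + M⁴ (N(M) = 5 + (-3 + ((M + 0)*(M + 0))²) = 5 + (-3 + (M*M)²) = 5 + (-3 + (M²)²) = 5 + (-3 + M⁴) = 2 + M⁴)
112 + N(-2 + 5)*Z = 112 + (2 + (-2 + 5)⁴)*(-116) = 112 + (2 + 3⁴)*(-116) = 112 + (2 + 81)*(-116) = 112 + 83*(-116) = 112 - 9628 = -9516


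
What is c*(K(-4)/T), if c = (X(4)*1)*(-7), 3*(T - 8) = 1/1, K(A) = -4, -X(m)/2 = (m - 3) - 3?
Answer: 336/25 ≈ 13.440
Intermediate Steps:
X(m) = 12 - 2*m (X(m) = -2*((m - 3) - 3) = -2*((-3 + m) - 3) = -2*(-6 + m) = 12 - 2*m)
T = 25/3 (T = 8 + (⅓)/1 = 8 + (⅓)*1 = 8 + ⅓ = 25/3 ≈ 8.3333)
c = -28 (c = ((12 - 2*4)*1)*(-7) = ((12 - 8)*1)*(-7) = (4*1)*(-7) = 4*(-7) = -28)
c*(K(-4)/T) = -(-112)/25/3 = -(-112)*3/25 = -28*(-12/25) = 336/25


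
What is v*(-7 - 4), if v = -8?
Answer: 88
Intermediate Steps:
v*(-7 - 4) = -8*(-7 - 4) = -8*(-11) = 88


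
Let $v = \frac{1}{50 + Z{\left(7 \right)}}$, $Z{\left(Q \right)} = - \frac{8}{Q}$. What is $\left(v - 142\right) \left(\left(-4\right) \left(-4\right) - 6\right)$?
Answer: $- \frac{242785}{171} \approx -1419.8$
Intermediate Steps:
$v = \frac{7}{342}$ ($v = \frac{1}{50 - \frac{8}{7}} = \frac{1}{\frac{342}{7}} = \frac{7}{342} \approx 0.020468$)
$\left(v - 142\right) \left(\left(-4\right) \left(-4\right) - 6\right) = \left(\frac{7}{342} - 142\right) \left(\left(-4\right) \left(-4\right) - 6\right) = - \frac{48557 \left(16 - 6\right)}{342} = \left(- \frac{48557}{342}\right) 10 = - \frac{242785}{171}$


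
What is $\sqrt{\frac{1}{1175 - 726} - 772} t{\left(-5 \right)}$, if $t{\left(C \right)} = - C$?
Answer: $\frac{5 i \sqrt{155635523}}{449} \approx 138.92 i$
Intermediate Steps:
$\sqrt{\frac{1}{1175 - 726} - 772} t{\left(-5 \right)} = \sqrt{\frac{1}{1175 - 726} - 772} \left(\left(-1\right) \left(-5\right)\right) = \sqrt{\frac{1}{449} - 772} \cdot 5 = \sqrt{- \frac{346627}{449}} \cdot 5 = \frac{i \sqrt{155635523}}{449} \cdot 5 = \frac{5 i \sqrt{155635523}}{449}$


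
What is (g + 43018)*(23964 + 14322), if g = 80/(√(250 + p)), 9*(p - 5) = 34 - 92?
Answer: 1646987148 + 9188640*√2237/2237 ≈ 1.6472e+9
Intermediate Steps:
p = -13/9 (p = 5 + (34 - 92)/9 = 5 + (⅑)*(-58) = 5 - 58/9 = -13/9 ≈ -1.4444)
g = 240*√2237/2237 (g = 80/(√(250 - 13/9)) = 80/(√(2237/9)) = 80/((√2237/3)) = 80*(3*√2237/2237) = 240*√2237/2237 ≈ 5.0743)
(g + 43018)*(23964 + 14322) = (240*√2237/2237 + 43018)*(23964 + 14322) = (43018 + 240*√2237/2237)*38286 = 1646987148 + 9188640*√2237/2237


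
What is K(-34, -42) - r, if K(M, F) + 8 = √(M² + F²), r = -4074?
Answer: 4066 + 2*√730 ≈ 4120.0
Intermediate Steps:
K(M, F) = -8 + √(F² + M²) (K(M, F) = -8 + √(M² + F²) = -8 + √(F² + M²))
K(-34, -42) - r = (-8 + √((-42)² + (-34)²)) - 1*(-4074) = (-8 + √(1764 + 1156)) + 4074 = (-8 + √2920) + 4074 = (-8 + 2*√730) + 4074 = 4066 + 2*√730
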